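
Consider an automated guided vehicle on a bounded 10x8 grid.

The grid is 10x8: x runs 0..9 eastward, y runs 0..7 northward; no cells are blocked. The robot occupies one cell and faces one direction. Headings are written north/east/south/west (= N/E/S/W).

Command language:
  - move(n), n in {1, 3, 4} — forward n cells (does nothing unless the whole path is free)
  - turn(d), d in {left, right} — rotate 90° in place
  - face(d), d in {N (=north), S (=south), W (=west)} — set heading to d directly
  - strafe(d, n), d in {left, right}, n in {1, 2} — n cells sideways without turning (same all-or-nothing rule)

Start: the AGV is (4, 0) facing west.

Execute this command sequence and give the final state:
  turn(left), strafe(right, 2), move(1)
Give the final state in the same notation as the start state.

t0: (4, 0) facing west
1. turn(left) → (4, 0) facing south
2. strafe(right, 2) → (2, 0) facing south
3. move(1) → (2, 0) facing south

(2, 0) facing south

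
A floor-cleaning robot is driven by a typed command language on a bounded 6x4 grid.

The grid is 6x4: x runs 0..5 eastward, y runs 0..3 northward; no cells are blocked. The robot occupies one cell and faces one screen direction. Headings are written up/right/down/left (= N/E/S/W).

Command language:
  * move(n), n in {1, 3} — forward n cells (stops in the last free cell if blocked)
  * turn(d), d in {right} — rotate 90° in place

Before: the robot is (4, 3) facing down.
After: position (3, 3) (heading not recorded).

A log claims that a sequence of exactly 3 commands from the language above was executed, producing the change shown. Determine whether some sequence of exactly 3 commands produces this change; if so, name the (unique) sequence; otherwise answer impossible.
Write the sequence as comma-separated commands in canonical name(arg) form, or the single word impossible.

t0: (4, 3) facing down
[1] after turn(right): (4, 3) facing left
[2] after move(1): (3, 3) facing left
[3] after turn(right): (3, 3) facing up
all 27 alternatives checked — unique.

turn(right), move(1), turn(right)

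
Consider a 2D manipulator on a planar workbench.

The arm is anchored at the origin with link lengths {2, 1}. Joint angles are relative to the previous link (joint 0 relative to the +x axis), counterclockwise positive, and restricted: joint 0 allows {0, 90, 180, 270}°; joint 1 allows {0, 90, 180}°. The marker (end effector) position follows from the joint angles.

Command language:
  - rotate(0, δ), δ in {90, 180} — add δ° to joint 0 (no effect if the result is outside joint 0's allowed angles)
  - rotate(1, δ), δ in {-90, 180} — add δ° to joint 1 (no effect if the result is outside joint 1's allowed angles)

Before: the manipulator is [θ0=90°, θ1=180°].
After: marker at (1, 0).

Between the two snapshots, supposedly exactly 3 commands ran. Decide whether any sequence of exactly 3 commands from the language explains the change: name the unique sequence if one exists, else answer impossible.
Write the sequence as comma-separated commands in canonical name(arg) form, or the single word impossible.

begin: [θ0=90°, θ1=180°]
t=1 rotate(0, 90) ⇒ [θ0=180°, θ1=180°]
t=2 rotate(0, 90) ⇒ [θ0=270°, θ1=180°]
t=3 rotate(0, 90) ⇒ [θ0=0°, θ1=180°]
uniquely the one of 64 3-step routes that fits.

rotate(0, 90), rotate(0, 90), rotate(0, 90)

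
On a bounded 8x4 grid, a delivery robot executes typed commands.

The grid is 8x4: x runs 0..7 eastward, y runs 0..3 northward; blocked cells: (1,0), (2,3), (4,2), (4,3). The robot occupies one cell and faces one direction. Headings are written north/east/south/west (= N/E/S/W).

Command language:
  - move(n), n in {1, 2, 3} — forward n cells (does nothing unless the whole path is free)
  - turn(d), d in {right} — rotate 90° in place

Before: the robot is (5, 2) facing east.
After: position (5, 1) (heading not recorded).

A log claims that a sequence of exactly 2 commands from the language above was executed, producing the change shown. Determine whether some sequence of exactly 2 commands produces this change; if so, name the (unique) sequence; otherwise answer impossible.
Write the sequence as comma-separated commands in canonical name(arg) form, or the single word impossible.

turn(right), move(1)

key: running move(1) before turn(right) would end elsewhere — order is forced
begin: (5, 2) facing east
step 1 (turn(right)): (5, 2) facing south
step 2 (move(1)): (5, 1) facing south
no rival 2-sequence matches.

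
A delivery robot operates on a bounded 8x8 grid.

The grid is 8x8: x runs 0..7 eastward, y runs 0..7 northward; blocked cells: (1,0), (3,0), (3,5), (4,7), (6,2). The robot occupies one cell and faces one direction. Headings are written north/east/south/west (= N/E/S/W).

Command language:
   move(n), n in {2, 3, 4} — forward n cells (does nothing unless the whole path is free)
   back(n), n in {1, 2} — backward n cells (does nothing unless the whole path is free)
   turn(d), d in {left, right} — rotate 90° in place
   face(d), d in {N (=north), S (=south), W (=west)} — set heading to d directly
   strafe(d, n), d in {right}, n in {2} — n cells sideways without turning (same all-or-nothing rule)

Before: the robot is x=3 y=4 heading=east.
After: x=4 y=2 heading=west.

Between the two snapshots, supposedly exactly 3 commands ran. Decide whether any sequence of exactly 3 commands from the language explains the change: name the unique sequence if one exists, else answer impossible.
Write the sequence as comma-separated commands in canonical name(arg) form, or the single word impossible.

key: order matters: swapping strafe(right, 2) and back(1) lands elsewhere
initial: x=3 y=4 heading=east
step 1 (strafe(right, 2)): x=3 y=2 heading=east
step 2 (face(W)): x=3 y=2 heading=west
step 3 (back(1)): x=4 y=2 heading=west
no other 3-command option fits: unique.

strafe(right, 2), face(W), back(1)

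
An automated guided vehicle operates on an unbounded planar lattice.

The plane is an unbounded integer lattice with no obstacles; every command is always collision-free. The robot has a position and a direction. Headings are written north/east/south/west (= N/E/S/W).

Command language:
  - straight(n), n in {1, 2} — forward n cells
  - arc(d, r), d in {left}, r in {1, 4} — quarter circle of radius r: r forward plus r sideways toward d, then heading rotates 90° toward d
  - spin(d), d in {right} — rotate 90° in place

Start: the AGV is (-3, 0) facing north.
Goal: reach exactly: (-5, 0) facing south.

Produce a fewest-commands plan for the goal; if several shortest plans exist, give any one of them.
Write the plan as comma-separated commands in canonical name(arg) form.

start: (-3, 0) facing north
[1] after arc(left, 1): (-4, 1) facing west
[2] after arc(left, 1): (-5, 0) facing south
nothing shorter than 2 reaches the goal.

arc(left, 1), arc(left, 1)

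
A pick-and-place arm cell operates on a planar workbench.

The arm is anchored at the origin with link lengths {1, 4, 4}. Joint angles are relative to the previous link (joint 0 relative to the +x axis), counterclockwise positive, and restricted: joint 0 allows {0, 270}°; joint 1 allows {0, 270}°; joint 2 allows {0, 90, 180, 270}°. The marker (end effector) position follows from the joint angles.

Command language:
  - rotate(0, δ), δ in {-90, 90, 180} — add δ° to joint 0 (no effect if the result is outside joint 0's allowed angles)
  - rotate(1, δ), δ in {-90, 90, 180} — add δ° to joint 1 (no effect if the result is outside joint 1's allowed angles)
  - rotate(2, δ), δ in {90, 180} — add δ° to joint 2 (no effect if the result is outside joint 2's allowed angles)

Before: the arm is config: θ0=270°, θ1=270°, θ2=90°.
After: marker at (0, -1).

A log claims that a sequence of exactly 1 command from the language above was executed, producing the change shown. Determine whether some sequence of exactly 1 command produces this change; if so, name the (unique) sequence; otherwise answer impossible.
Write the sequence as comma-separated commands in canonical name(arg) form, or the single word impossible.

begin: config: θ0=270°, θ1=270°, θ2=90°
1. rotate(2, 90) → config: θ0=270°, θ1=270°, θ2=180°
no other 1-command option fits: unique.

rotate(2, 90)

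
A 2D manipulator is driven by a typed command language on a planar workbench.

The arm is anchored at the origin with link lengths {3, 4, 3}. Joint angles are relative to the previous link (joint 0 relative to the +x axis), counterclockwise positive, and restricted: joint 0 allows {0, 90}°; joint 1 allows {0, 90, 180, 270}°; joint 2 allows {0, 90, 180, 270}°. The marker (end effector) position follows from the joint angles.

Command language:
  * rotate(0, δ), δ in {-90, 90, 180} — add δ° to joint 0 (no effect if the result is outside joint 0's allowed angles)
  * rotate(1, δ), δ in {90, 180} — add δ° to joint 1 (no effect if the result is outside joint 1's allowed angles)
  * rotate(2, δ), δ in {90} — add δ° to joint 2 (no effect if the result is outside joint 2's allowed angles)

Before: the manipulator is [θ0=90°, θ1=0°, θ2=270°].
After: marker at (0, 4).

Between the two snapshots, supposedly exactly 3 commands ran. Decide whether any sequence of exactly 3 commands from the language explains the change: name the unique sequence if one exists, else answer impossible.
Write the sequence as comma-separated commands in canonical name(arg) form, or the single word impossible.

rotate(2, 90), rotate(2, 90), rotate(2, 90)

t0: [θ0=90°, θ1=0°, θ2=270°]
[1] after rotate(2, 90): [θ0=90°, θ1=0°, θ2=0°]
[2] after rotate(2, 90): [θ0=90°, θ1=0°, θ2=90°]
[3] after rotate(2, 90): [θ0=90°, θ1=0°, θ2=180°]
all 216 alternatives checked — unique.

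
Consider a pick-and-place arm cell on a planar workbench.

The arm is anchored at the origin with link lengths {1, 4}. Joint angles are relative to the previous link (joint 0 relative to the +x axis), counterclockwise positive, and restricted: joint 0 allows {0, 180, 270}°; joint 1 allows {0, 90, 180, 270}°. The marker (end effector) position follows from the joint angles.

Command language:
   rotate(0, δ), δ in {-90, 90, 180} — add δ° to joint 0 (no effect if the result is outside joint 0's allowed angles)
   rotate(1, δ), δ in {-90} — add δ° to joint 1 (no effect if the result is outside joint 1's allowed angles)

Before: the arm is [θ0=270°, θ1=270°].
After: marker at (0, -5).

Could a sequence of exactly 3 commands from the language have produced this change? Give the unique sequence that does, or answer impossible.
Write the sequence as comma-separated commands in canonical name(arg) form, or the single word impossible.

begin: [θ0=270°, θ1=270°]
[1] after rotate(1, -90): [θ0=270°, θ1=180°]
[2] after rotate(1, -90): [θ0=270°, θ1=90°]
[3] after rotate(1, -90): [θ0=270°, θ1=0°]
no other 3-command option fits: unique.

rotate(1, -90), rotate(1, -90), rotate(1, -90)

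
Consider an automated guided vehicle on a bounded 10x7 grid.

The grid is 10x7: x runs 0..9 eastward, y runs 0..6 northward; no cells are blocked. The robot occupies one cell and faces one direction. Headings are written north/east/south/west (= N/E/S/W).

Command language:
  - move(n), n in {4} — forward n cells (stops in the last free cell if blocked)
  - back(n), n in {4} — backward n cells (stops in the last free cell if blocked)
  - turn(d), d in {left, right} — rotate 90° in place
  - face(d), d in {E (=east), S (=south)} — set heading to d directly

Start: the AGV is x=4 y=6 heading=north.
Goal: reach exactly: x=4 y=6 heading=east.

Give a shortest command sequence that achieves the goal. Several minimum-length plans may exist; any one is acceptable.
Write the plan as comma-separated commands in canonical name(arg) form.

t0: x=4 y=6 heading=north
step 1 (turn(right)): x=4 y=6 heading=east
shorter routes all fall short; 1 is best.

turn(right)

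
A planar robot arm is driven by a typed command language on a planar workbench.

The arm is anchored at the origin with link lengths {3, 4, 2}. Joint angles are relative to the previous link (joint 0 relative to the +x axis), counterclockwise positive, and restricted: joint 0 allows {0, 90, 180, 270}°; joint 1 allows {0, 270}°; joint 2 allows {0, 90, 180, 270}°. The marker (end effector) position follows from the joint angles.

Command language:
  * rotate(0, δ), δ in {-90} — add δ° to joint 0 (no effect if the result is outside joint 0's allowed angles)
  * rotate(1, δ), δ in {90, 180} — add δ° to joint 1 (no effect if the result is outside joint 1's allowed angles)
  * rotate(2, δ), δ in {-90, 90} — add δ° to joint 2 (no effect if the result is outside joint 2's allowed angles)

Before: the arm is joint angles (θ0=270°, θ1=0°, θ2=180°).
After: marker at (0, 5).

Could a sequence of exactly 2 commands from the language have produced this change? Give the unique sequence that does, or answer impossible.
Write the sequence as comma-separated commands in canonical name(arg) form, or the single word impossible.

rotate(0, -90), rotate(0, -90)

t0: joint angles (θ0=270°, θ1=0°, θ2=180°)
1. rotate(0, -90) → joint angles (θ0=180°, θ1=0°, θ2=180°)
2. rotate(0, -90) → joint angles (θ0=90°, θ1=0°, θ2=180°)
all 25 alternatives checked — unique.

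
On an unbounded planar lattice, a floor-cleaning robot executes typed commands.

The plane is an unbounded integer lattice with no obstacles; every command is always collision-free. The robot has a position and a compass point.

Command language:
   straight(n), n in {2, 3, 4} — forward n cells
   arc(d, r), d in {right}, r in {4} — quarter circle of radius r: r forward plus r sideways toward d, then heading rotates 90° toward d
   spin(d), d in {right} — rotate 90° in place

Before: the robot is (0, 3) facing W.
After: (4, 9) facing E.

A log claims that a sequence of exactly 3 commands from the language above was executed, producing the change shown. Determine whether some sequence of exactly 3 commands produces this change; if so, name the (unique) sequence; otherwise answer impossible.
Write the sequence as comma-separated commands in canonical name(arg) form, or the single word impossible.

spin(right), straight(2), arc(right, 4)

key: cell and facing (now E) both changed — the 3 commands mix motion and turning
begin: (0, 3) facing W
1. spin(right) → (0, 3) facing N
2. straight(2) → (0, 5) facing N
3. arc(right, 4) → (4, 9) facing E
no other 3-command option fits: unique.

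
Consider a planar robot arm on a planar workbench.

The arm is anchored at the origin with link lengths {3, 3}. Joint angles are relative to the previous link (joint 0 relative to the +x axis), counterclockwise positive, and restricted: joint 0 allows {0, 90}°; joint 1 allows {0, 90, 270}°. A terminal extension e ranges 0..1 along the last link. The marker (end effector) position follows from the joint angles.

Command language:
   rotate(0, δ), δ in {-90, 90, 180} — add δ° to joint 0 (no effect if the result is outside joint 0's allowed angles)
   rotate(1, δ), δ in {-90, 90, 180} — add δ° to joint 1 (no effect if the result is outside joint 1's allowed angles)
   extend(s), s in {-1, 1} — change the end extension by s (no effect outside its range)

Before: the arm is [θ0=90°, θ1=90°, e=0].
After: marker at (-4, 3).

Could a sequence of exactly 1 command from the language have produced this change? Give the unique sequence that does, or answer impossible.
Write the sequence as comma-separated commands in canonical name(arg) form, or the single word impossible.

t0: [θ0=90°, θ1=90°, e=0]
1. extend(1) → [θ0=90°, θ1=90°, e=1]
all 8 alternatives checked — unique.

extend(1)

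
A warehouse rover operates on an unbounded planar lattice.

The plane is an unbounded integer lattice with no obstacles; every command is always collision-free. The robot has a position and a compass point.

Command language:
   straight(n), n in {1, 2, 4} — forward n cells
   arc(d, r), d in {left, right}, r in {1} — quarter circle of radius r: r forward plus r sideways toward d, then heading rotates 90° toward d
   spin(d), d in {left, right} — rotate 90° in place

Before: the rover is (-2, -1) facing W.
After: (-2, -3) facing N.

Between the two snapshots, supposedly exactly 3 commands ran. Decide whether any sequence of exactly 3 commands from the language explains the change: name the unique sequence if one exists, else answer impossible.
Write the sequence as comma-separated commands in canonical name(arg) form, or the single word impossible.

key: cell and facing (now N) both changed — the 3 commands mix motion and turning
t0: (-2, -1) facing W
[1] after arc(left, 1): (-3, -2) facing S
[2] after arc(left, 1): (-2, -3) facing E
[3] after spin(left): (-2, -3) facing N
no rival 3-sequence matches.

arc(left, 1), arc(left, 1), spin(left)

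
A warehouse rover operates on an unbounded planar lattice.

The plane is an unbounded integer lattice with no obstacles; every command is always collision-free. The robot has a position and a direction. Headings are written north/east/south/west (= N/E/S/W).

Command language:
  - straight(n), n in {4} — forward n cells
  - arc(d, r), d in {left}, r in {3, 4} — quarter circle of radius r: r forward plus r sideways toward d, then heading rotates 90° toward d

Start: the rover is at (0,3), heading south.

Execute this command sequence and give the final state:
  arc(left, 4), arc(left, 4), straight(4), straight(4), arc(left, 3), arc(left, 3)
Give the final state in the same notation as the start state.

from: at (0,3), heading south
1. arc(left, 4) → at (4,-1), heading east
2. arc(left, 4) → at (8,3), heading north
3. straight(4) → at (8,7), heading north
4. straight(4) → at (8,11), heading north
5. arc(left, 3) → at (5,14), heading west
6. arc(left, 3) → at (2,11), heading south

at (2,11), heading south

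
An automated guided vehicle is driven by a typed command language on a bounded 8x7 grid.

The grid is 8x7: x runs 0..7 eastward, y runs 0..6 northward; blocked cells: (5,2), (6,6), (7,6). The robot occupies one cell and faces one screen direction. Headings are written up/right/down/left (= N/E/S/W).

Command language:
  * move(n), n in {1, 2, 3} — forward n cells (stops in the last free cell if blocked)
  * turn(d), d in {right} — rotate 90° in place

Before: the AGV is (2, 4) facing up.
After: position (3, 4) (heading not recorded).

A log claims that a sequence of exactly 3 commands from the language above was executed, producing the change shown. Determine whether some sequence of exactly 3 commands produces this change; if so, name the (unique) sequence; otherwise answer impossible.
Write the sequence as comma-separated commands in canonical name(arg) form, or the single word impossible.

turn(right), move(1), turn(right)

from: (2, 4) facing up
t=1 turn(right) ⇒ (2, 4) facing right
t=2 move(1) ⇒ (3, 4) facing right
t=3 turn(right) ⇒ (3, 4) facing down
uniquely the one of 64 3-step routes that fits.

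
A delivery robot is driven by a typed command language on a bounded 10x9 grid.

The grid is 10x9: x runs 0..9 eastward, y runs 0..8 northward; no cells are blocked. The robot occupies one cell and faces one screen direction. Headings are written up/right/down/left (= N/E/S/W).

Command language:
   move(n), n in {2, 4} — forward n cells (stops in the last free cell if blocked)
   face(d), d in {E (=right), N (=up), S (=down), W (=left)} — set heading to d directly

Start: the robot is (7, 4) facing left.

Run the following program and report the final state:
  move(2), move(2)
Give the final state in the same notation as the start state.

initial: (7, 4) facing left
step 1 (move(2)): (5, 4) facing left
step 2 (move(2)): (3, 4) facing left

(3, 4) facing left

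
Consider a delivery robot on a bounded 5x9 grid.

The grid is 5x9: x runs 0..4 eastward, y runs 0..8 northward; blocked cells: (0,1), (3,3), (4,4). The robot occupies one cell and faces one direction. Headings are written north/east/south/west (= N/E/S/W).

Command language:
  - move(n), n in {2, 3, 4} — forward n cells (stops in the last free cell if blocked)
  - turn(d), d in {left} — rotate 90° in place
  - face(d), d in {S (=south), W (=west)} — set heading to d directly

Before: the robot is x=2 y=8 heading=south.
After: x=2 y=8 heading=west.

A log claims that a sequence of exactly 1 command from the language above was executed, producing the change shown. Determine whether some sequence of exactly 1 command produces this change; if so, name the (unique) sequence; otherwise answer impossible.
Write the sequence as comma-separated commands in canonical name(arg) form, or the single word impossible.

key: parked at (2,8) the whole time — nothing moves the robot
initial: x=2 y=8 heading=south
1. face(W) → x=2 y=8 heading=west
all 6 alternatives checked — unique.

face(W)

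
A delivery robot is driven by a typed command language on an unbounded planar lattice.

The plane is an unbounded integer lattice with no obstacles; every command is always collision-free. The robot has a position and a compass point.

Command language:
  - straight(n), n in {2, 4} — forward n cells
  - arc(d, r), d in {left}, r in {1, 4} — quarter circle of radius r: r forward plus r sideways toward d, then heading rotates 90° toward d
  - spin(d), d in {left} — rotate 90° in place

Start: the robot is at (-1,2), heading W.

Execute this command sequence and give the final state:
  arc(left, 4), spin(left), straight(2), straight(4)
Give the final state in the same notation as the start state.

at (1,-2), heading E

from: at (-1,2), heading W
1. arc(left, 4) → at (-5,-2), heading S
2. spin(left) → at (-5,-2), heading E
3. straight(2) → at (-3,-2), heading E
4. straight(4) → at (1,-2), heading E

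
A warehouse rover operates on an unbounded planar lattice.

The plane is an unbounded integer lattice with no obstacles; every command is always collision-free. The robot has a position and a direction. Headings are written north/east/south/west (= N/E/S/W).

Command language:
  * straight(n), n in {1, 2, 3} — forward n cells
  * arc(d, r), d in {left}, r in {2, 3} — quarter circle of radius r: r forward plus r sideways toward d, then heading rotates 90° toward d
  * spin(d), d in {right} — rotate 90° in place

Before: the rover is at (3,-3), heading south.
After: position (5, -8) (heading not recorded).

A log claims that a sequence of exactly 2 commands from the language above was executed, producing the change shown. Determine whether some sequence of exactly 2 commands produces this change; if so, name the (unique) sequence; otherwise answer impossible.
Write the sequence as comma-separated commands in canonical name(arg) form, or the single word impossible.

straight(3), arc(left, 2)

key: order matters: swapping straight(3) and arc(left, 2) lands elsewhere
begin: at (3,-3), heading south
t=1 straight(3) ⇒ at (3,-6), heading south
t=2 arc(left, 2) ⇒ at (5,-8), heading east
no rival 2-sequence matches.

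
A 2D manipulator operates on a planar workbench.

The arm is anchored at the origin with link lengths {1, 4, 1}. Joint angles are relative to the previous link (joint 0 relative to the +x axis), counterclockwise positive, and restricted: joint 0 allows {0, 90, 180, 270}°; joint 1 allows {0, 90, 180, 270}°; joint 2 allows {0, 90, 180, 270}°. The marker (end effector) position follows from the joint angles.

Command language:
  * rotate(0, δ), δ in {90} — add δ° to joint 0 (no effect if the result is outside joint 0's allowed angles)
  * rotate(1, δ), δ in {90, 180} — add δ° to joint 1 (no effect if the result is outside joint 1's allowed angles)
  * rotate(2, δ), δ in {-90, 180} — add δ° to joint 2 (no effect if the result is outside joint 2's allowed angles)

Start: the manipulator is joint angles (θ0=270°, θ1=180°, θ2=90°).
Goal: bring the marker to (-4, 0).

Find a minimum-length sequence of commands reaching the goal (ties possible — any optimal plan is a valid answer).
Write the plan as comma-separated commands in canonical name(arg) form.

rotate(2, 180), rotate(1, 90)

start: joint angles (θ0=270°, θ1=180°, θ2=90°)
t=1 rotate(2, 180) ⇒ joint angles (θ0=270°, θ1=180°, θ2=270°)
t=2 rotate(1, 90) ⇒ joint angles (θ0=270°, θ1=270°, θ2=270°)
no 1-step plan works, so 2 is optimal.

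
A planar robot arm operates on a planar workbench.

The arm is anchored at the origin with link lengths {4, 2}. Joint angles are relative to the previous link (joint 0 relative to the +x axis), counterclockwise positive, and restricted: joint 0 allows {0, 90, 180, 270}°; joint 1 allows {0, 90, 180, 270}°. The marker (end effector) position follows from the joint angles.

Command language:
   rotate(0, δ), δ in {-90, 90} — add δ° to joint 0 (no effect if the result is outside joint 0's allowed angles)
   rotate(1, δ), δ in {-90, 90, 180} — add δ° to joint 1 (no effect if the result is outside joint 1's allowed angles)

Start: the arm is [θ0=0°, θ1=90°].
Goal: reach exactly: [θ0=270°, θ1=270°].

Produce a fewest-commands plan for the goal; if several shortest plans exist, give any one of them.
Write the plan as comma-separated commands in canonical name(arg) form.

rotate(0, -90), rotate(1, 180)

begin: [θ0=0°, θ1=90°]
step 1 (rotate(0, -90)): [θ0=270°, θ1=90°]
step 2 (rotate(1, 180)): [θ0=270°, θ1=270°]
no 1-step plan works, so 2 is optimal.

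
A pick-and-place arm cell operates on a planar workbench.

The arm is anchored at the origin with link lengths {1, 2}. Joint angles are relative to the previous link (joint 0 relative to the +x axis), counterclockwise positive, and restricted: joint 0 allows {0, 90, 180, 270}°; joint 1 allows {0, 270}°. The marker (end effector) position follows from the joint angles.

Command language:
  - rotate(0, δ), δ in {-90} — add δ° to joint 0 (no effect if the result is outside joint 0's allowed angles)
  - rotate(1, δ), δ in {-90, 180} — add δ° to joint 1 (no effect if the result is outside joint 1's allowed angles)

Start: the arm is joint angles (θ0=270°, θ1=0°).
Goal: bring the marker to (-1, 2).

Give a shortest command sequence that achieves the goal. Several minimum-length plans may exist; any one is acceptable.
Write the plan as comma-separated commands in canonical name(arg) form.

rotate(0, -90), rotate(1, -90)

initial: joint angles (θ0=270°, θ1=0°)
1. rotate(0, -90) → joint angles (θ0=180°, θ1=0°)
2. rotate(1, -90) → joint angles (θ0=180°, θ1=270°)
shorter routes all fall short; 2 is best.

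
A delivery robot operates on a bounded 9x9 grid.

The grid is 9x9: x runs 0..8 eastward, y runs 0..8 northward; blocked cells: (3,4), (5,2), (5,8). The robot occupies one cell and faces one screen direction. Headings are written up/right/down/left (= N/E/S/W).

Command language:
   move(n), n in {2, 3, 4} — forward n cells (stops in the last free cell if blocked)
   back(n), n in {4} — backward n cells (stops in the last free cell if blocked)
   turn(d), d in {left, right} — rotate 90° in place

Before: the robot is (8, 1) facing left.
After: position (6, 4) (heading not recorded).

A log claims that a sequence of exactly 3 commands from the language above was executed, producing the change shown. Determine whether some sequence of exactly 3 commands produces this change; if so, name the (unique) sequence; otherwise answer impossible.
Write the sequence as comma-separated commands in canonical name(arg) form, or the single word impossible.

move(2), turn(right), move(3)

key: running move(3) before move(2) would end elsewhere — order is forced
t0: (8, 1) facing left
1. move(2) → (6, 1) facing left
2. turn(right) → (6, 1) facing up
3. move(3) → (6, 4) facing up
no other 3-command option fits: unique.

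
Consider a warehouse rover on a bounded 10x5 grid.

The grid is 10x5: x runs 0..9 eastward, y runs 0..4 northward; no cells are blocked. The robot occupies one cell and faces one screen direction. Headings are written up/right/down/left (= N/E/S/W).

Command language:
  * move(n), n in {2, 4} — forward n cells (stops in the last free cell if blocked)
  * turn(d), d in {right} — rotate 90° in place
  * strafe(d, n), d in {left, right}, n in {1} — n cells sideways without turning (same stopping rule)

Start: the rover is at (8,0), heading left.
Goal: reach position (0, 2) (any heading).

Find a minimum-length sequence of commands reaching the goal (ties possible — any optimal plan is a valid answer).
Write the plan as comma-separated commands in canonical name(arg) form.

strafe(right, 1), strafe(right, 1), move(4), move(4)

t0: at (8,0), heading left
[1] after strafe(right, 1): at (8,1), heading left
[2] after strafe(right, 1): at (8,2), heading left
[3] after move(4): at (4,2), heading left
[4] after move(4): at (0,2), heading left
no 3-step plan works, so 4 is optimal.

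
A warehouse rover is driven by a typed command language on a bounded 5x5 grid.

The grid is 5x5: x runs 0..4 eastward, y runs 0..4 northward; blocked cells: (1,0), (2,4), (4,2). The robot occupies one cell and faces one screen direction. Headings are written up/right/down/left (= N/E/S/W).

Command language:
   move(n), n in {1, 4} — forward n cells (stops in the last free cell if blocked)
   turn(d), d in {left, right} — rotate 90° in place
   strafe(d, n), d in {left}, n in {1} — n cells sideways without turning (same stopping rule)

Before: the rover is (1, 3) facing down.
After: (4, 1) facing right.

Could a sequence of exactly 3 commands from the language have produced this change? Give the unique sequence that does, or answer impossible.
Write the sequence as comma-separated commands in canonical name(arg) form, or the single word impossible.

key: position moved to (4,1) AND the heading swung to E — translation plus rotation needed
from: (1, 3) facing down
step 1 (move(4)): (1, 1) facing down
step 2 (turn(left)): (1, 1) facing right
step 3 (move(4)): (4, 1) facing right
uniquely the one of 125 3-step routes that fits.

move(4), turn(left), move(4)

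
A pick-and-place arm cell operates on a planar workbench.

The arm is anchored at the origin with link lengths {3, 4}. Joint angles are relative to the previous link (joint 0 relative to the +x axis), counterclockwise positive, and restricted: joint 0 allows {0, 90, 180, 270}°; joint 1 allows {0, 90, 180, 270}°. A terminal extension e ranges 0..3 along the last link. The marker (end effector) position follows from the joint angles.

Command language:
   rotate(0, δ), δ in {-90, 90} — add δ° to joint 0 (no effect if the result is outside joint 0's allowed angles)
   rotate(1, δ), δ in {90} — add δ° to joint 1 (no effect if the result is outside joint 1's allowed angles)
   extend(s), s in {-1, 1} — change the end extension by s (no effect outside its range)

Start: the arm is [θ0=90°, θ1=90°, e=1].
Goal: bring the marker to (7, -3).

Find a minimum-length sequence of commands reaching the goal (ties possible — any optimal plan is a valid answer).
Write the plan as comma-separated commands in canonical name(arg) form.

begin: [θ0=90°, θ1=90°, e=1]
[1] after rotate(0, -90): [θ0=0°, θ1=90°, e=1]
[2] after rotate(0, -90): [θ0=270°, θ1=90°, e=1]
[3] after extend(1): [θ0=270°, θ1=90°, e=2]
[4] after extend(1): [θ0=270°, θ1=90°, e=3]
no 3-step plan works, so 4 is optimal.

rotate(0, -90), rotate(0, -90), extend(1), extend(1)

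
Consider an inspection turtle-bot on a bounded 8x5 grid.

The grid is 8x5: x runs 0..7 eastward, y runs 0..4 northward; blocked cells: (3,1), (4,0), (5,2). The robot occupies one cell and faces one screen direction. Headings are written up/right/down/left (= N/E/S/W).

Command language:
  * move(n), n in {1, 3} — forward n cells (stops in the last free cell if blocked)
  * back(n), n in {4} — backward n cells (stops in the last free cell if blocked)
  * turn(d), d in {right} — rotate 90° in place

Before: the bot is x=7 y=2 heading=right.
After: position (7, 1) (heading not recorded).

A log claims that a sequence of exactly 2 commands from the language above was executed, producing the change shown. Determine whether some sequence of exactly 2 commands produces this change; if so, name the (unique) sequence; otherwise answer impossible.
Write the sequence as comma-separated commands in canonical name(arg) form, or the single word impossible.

key: order matters: swapping turn(right) and move(1) lands elsewhere
begin: x=7 y=2 heading=right
step 1 (turn(right)): x=7 y=2 heading=down
step 2 (move(1)): x=7 y=1 heading=down
no rival 2-sequence matches.

turn(right), move(1)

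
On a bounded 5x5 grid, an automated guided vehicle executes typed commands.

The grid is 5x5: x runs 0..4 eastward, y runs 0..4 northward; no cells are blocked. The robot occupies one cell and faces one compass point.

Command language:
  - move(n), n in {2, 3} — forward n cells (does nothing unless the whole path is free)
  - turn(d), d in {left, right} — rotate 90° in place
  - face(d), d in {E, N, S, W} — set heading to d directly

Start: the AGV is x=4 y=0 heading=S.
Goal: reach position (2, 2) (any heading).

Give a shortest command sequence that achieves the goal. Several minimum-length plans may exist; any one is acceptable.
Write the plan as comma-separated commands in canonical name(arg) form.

turn(right), move(2), turn(right), move(2)

initial: x=4 y=0 heading=S
1. turn(right) → x=4 y=0 heading=W
2. move(2) → x=2 y=0 heading=W
3. turn(right) → x=2 y=0 heading=N
4. move(2) → x=2 y=2 heading=N
shorter routes all fall short; 4 is best.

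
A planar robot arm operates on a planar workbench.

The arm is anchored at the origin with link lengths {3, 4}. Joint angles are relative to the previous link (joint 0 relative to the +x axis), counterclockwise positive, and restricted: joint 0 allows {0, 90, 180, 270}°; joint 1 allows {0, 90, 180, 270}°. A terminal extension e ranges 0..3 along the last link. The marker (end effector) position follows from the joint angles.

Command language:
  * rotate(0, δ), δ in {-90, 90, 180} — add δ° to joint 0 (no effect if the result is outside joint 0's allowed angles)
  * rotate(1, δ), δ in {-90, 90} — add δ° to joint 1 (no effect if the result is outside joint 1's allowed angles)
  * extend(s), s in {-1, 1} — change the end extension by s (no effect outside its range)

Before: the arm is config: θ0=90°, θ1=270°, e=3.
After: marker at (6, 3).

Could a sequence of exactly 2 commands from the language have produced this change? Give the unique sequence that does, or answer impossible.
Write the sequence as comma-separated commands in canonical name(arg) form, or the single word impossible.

extend(1), extend(-1)

key: order matters: swapping extend(1) and extend(-1) lands elsewhere
t0: config: θ0=90°, θ1=270°, e=3
[1] after extend(1): config: θ0=90°, θ1=270°, e=3
[2] after extend(-1): config: θ0=90°, θ1=270°, e=2
all 49 alternatives checked — unique.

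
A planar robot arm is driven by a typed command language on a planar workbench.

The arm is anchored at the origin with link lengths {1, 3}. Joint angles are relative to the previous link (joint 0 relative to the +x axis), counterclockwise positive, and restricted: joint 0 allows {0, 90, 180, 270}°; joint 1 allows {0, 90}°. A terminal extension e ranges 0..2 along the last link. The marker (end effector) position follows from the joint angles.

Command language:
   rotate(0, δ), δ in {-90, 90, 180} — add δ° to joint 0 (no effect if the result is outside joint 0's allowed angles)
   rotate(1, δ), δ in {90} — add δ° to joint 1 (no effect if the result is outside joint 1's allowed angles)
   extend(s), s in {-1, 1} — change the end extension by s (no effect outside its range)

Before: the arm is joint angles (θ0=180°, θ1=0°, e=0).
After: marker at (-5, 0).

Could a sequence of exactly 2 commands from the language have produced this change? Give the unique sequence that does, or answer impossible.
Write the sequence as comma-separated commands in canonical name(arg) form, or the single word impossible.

key: running extend(1) before extend(-1) would end elsewhere — order is forced
t0: joint angles (θ0=180°, θ1=0°, e=0)
step 1 (extend(-1)): joint angles (θ0=180°, θ1=0°, e=0)
step 2 (extend(1)): joint angles (θ0=180°, θ1=0°, e=1)
uniquely the one of 36 2-step routes that fits.

extend(-1), extend(1)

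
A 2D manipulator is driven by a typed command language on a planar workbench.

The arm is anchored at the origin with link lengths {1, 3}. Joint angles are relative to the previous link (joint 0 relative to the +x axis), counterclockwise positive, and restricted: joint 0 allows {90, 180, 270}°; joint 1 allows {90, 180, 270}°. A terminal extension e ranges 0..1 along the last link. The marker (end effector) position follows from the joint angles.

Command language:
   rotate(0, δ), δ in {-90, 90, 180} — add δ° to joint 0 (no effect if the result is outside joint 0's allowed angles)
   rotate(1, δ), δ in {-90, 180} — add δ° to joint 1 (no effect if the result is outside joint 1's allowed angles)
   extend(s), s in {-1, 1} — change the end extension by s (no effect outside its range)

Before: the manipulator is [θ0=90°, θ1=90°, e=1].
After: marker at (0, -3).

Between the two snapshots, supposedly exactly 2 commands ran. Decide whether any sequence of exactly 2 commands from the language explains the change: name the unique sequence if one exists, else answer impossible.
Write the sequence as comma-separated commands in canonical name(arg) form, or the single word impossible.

key: running rotate(1, -90) before rotate(1, 180) would end elsewhere — order is forced
start: [θ0=90°, θ1=90°, e=1]
1. rotate(1, 180) → [θ0=90°, θ1=270°, e=1]
2. rotate(1, -90) → [θ0=90°, θ1=180°, e=1]
no rival 2-sequence matches.

rotate(1, 180), rotate(1, -90)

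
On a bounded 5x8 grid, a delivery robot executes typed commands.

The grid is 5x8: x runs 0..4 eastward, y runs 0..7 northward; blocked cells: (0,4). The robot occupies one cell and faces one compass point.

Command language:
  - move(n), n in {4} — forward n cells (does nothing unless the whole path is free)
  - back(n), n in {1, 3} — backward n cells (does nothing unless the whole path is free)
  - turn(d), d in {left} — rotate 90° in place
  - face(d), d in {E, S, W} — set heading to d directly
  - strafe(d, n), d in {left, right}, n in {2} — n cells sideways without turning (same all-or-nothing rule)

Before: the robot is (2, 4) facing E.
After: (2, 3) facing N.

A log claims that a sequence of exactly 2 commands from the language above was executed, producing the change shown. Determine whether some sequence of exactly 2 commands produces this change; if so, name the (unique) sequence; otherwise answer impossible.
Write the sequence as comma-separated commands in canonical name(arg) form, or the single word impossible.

key: order matters: swapping turn(left) and back(1) lands elsewhere
t0: (2, 4) facing E
[1] after turn(left): (2, 4) facing N
[2] after back(1): (2, 3) facing N
uniquely the one of 81 2-step routes that fits.

turn(left), back(1)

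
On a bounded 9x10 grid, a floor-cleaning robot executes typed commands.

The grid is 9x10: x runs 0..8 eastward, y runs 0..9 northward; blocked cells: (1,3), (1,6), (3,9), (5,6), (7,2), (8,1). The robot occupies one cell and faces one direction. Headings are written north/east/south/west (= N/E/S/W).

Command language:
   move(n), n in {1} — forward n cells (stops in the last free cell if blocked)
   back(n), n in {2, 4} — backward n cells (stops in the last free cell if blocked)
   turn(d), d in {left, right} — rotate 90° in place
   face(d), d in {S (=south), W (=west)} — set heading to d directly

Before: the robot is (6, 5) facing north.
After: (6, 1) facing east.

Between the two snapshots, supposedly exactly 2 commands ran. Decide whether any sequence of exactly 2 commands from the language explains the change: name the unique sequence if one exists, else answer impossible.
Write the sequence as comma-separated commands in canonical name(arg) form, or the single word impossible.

key: order matters: swapping back(4) and turn(right) lands elsewhere
start: (6, 5) facing north
[1] after back(4): (6, 1) facing north
[2] after turn(right): (6, 1) facing east
uniquely the one of 49 2-step routes that fits.

back(4), turn(right)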